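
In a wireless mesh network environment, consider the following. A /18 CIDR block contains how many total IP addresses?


Given: CIDR prefix /18
Host bits = 32 - 18 = 14
Total addresses = 2^14 = 16384

16384


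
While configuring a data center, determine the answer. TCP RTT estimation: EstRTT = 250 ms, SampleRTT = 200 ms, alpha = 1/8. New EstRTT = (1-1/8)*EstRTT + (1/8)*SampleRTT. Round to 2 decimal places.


Given: EstRTT = 250 ms, SampleRTT = 200 ms, alpha = 1/8
New EstRTT = (1 - alpha) * EstRTT + alpha * SampleRTT
(7/8) * 250 = 218.75
(1/8) * 200 = 25
New EstRTT = 218.75 + 25 = 243.75 ms -> 243.75 ms (2 dp)

243.75


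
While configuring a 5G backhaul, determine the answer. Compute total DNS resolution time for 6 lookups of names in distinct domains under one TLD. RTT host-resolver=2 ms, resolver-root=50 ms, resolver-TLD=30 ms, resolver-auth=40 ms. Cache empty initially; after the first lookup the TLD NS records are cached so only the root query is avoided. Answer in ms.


Lookup 1 (cold cache): local + root + TLD + auth = 2 + 50 + 30 + 40 = 122 ms
Lookups 2..6 (TLD NS cached -> skip root; new domain -> still ask TLD and auth): local + TLD + auth = 2 + 30 + 40 = 72 ms each
Remaining 5 lookups: 5 * 72 = 360 ms
Total = 122 + 360 = 482 ms

482


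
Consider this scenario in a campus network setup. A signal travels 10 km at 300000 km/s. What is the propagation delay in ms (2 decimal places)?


Given: distance = 10 km, speed = 300000 km/s
Delay = distance / speed = 10 / 300000 seconds
Delay in ms = 10 * 1000 / 300000
Delay = 0.0333 ms
Rounded to 2 dp = 0.03 ms

0.03


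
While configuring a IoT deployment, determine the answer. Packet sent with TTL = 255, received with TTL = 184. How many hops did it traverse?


Given: initial TTL = 255, received TTL = 184
Hops = initial TTL - received TTL
Hops = 255 - 184 = 71

71


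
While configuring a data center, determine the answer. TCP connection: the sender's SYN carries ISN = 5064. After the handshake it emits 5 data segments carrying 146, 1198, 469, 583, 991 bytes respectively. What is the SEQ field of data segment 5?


The SYN occupies sequence number ISN = 5064, so the first data byte is ISN + 1 = 5065.
SEQ of data segment i = (ISN + 1) + sum of payload sizes of segments 1..i-1.
Segment 1: SEQ = 5065, payload = 146 bytes
Segment 2: SEQ = 5211, payload = 1198 bytes
Segment 3: SEQ = 6409, payload = 469 bytes
Segment 4: SEQ = 6878, payload = 583 bytes
Segment 5: SEQ = 7461, payload = 991 bytes
SEQ of segment 5 = 5065 + 146 + 1198 + 469 + 583 = 7461

7461


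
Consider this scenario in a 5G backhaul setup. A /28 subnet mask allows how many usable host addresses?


Given: subnet mask /28
Host bits = 32 - 28 = 4
Total addresses = 2^4 = 16
Usable hosts = 16 - 2 (network + broadcast) = 14

14


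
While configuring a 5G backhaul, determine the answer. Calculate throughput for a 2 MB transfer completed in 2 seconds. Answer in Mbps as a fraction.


Given: file = 2 MB, time = 2 s
File in Mb = 2 * 8 = 16 Mb
Throughput = 16 / 2 Mbps
Throughput = 8 Mbps

8


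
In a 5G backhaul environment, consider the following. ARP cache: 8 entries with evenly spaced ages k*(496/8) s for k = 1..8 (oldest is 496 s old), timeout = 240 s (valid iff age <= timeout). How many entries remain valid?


Ages are k * 496/8 s for k = 1..8 (spacing = 62.0000 s).
Entry k is valid iff k * 496/8 <= 240 iff k <= 8 * 240 / 496 = 3.8710
n_valid = floor(3.8710) = 3
(n_stale = 8 - 3 = 5)

3


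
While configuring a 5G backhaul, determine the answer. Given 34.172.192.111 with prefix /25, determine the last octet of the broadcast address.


Given: IP = 34.172.192.111, prefix = /25
Host bits = 32 - 25 = 7
Network last octet = 111 AND mask = 0
Host part size = 2^7 - 1 = 127
Broadcast last octet = 0 OR 127 = 127

127


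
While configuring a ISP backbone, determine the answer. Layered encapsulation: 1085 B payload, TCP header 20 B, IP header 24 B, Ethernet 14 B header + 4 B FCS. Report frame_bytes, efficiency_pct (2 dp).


TCP segment = 1085 + 20 = 1105 B
IP packet = 1105 + 24 = 1129 B
Ethernet frame = 1129 + 14 + 4 = 1147 B
Efficiency = app / frame = 1085 / 1147 = 0.945946 = 94.5946% -> 94.59% (2 dp)

1147, 94.59


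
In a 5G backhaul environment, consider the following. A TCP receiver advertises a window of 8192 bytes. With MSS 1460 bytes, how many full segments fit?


Given: RWND = 8192 bytes, MSS = 1460 bytes
Full segments = floor(RWND / MSS)
Full segments = floor(8192 / 1460)
Full segments = floor(5.611) = 5

5


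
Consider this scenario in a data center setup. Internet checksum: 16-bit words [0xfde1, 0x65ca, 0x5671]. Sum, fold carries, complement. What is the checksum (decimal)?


Given words: [0xfde1, 0x65ca, 0x5671]
Step 1: Sum all words
Raw sum = 64993 + 26058 + 22129 = 113180
Step 2: Fold carry: (47644 + 1) = 47645
One's complement = ~47645 & 0xFFFF = 17890

17890


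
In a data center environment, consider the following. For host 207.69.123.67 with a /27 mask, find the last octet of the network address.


Given: IP = 207.69.123.67, prefix = /27
Subnet mask = 255.255.255.224
Last octet of IP: 67
Last octet of mask: 224
Network last octet = 67 AND 224 = 64

64


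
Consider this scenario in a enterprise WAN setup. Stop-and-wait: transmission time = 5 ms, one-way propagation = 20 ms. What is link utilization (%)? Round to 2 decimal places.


Given: Ttrans = 5 ms, Tprop = 20 ms
RTT = 2 * Tprop = 2 * 20 = 40 ms
U = Ttrans / (Ttrans + RTT)
U = 5 / (5 + 40)
U = 5 / 45 = 0.111111
U% = 11.11%

11.11


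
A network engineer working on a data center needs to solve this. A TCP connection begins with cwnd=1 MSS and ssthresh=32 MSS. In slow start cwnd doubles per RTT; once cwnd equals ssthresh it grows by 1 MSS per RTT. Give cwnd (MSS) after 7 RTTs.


RTT 0: cwnd = 1 MSS (initial)
RTT 1: cwnd = 2 MSS (slow start, doubled)
RTT 2: cwnd = 4 MSS (slow start, doubled)
RTT 3: cwnd = 8 MSS (slow start, doubled)
RTT 4: cwnd = 16 MSS (slow start, doubled)
RTT 5: cwnd = 32 MSS (slow start, doubled)
RTT 6: cwnd = 33 MSS (congestion avoidance, +1)
RTT 7: cwnd = 34 MSS (congestion avoidance, +1)

34


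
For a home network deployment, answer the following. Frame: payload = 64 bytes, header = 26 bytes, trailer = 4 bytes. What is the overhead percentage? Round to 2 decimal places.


Given: payload = 64 B, header = 26 B, trailer = 4 B
Overhead bytes = header + trailer = 26 + 4 = 30
Total frame = payload + overhead = 64 + 30 = 94
Overhead % = 30 / 94 * 100 = 31.9149% -> 31.91% (2 dp)

31.91


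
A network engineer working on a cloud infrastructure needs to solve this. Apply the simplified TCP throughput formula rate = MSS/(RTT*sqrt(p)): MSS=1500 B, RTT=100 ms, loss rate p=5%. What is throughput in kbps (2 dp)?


Given: MSS = 1500 bytes, RTT = 100 ms, loss = 5%
RTT in seconds = 100 / 1000 = 0.1
Loss rate = 5% = 0.05
sqrt(loss) = sqrt(0.05) = 0.223606797750
Throughput (bytes/s) = 1500 / (0.1 * 0.223606797750) = 67082.0393
Throughput (kbps) = 67082.0393 * 8 / 1000 = 536.656315 -> 536.66 kbps (2 dp)

536.66


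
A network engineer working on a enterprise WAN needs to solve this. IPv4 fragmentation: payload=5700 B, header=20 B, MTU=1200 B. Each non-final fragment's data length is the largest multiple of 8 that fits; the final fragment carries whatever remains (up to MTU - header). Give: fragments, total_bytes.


Max data per non-final fragment = floor((MTU - header)/8)*8 = floor((1200 - 20)/8)*8 = floor(1180/8)*8 = 1176 B
Final fragment needs no 8-byte alignment: it can carry up to MTU - header = 1180 B
Non-final fragments needed = ceil((payload - 1180) / 1176) = ceil(4520/1176) = ceil(3.8435) = 4
Number of fragments = 4 + 1 = 5
Fragment sizes (data): 4 * 1176 B + 996 B (last, 996 <= 1180 OK)
Total bytes sent = payload + n_frags * header = 5700 + 5*20 = 5700 + 100 = 5800 B

5, 5800


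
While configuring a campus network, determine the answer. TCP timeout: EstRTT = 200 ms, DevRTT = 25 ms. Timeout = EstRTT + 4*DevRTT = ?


Given: EstRTT = 200 ms, DevRTT = 25 ms
Timeout = EstRTT + 4 * DevRTT
4 * DevRTT = 4 * 25 = 100
Timeout = 200 + 100 = 300 ms

300


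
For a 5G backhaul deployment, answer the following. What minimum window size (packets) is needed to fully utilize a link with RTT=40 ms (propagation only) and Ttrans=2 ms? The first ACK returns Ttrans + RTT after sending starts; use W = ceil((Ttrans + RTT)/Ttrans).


Given: Ttrans = 2 ms, RTT = 40 ms (= 2 * Tprop, Tprop = 20 ms)
Time until first ACK returns = Ttrans + RTT = 2 + 40 = 42 ms
Need W * Ttrans >= Ttrans + RTT  ->  W >= (Ttrans + RTT) / Ttrans
(Ttrans + RTT) / Ttrans = 42 / 2 = 21
W_min = ceil(21) = 21

21


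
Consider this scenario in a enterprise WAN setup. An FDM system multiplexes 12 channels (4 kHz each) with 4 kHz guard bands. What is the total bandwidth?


Given: 12 channels, 4 kHz each, guard = 4 kHz
Channel bandwidth = 12 * 4 = 48 kHz
Guard bands = 11 gaps * 4 kHz = 44 kHz
Total = 48 + 44 = 92 kHz

92


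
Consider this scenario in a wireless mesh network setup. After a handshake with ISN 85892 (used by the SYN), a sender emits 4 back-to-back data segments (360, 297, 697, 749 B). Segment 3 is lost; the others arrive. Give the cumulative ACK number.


SYN uses sequence number 85892; first data byte = ISN + 1 = 85893.
Segment 1: SEQ = 85893, len = 360 B, covers [85893, 86252]
Segment 2: SEQ = 86253, len = 297 B, covers [86253, 86549]
Segment 3: SEQ = 86550, len = 697 B, covers [86550, 87246] [LOST]
Segment 4: SEQ = 87247, len = 749 B, covers [87247, 87995]
In-order data received: bytes [85893, 86549] (segments 1..2).
Segment 3 missing -> gap begins at byte 86550; later segments buffered out of order.
Cumulative ACK = next expected in-order byte = 85893 + 360 + 297 = 86550

86550


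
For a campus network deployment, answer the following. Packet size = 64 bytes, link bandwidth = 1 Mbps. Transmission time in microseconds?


Given: packet = 64 bytes, bandwidth = 1 Mbps
Packet in bits = 64 * 8 = 512 bits
Bandwidth = 1 * 10^6 = 1000000 bps
Time = 512 / 1000000 seconds
Time in us = 512 * 10^6 / 1000000 = 512

512


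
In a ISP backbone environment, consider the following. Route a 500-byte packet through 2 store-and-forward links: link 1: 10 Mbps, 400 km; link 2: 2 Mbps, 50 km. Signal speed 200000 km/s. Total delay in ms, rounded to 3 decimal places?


Packet = 500 bytes = 4000 bits. Store-and-forward: sum (t_trans + t_prop) per link.
Link 1: t_trans = 4000/(10*10^6) s = 0.4000 ms; t_prop = 400/200000 s = 2.0000 ms; subtotal = 2.4000 ms
Link 2: t_trans = 4000/(2*10^6) s = 2.0000 ms; t_prop = 50/200000 s = 0.2500 ms; subtotal = 2.2500 ms
End-to-end = 2.4000 + 2.2500 = 4.6500 ms -> 4.650 ms (3 dp)

4.650


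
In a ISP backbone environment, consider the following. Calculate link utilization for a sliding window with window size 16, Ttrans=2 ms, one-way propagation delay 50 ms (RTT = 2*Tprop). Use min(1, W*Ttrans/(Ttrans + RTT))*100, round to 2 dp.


Given: W = 16, Ttrans = 2 ms, RTT = 100 ms (= 2 * Tprop, Tprop = 50 ms)
Cycle time = Ttrans + RTT = 2 + 100 = 102 ms (first packet sent until its ACK returns)
W * Ttrans = 16 * 2 = 32 ms of sending per cycle
W * Ttrans / (Ttrans + RTT) = 32 / 102 = 0.313725
U = min(1, 0.313725) = 0.313725
U% = 31.37%

31.37


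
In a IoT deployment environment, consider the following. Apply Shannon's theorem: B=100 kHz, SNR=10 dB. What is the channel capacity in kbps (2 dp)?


Given: B = 100 kHz, SNR = 10 dB
SNR linear = 10^(10/10) = 10
1 + SNR = 11
log2(11) = 3.4594316186
C = 100 * 1000 * 3.4594316186 = 345943.1619 bps
C = 345.943162 kbps -> 345.94 kbps (2 dp)

345.94


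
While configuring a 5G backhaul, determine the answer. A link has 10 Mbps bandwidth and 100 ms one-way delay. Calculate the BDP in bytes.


Given: bandwidth = 10 Mbps, delay = 100 ms
BDP in bits = 10 * 10^6 * 100 / 1000
BDP in bits = 1000000
BDP in bytes = 1000000 / 8 = 125000

125000


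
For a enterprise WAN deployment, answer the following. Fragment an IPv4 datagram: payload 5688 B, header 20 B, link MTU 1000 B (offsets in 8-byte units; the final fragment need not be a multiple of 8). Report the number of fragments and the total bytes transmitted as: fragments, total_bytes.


Max data per non-final fragment = floor((MTU - header)/8)*8 = floor((1000 - 20)/8)*8 = floor(980/8)*8 = 976 B
Final fragment needs no 8-byte alignment: it can carry up to MTU - header = 980 B
Non-final fragments needed = ceil((payload - 980) / 976) = ceil(4708/976) = ceil(4.8238) = 5
Number of fragments = 5 + 1 = 6
Fragment sizes (data): 5 * 976 B + 808 B (last, 808 <= 980 OK)
Total bytes sent = payload + n_frags * header = 5688 + 6*20 = 5688 + 120 = 5808 B

6, 5808


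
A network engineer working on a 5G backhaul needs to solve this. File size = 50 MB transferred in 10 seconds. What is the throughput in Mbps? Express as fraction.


Given: file = 50 MB, time = 10 s
File in Mb = 50 * 8 = 400 Mb
Throughput = 400 / 10 Mbps
Throughput = 40 Mbps

40


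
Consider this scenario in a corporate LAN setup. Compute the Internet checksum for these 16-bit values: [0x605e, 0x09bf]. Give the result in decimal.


Given words: [0x605e, 0x09bf]
Step 1: Sum all words
Raw sum = 24670 + 2495 = 27165
One's complement = ~27165 & 0xFFFF = 38370

38370


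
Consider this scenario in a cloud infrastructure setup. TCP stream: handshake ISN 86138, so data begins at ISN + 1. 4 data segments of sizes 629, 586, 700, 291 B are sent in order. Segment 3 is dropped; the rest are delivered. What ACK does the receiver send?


SYN uses sequence number 86138; first data byte = ISN + 1 = 86139.
Segment 1: SEQ = 86139, len = 629 B, covers [86139, 86767]
Segment 2: SEQ = 86768, len = 586 B, covers [86768, 87353]
Segment 3: SEQ = 87354, len = 700 B, covers [87354, 88053] [LOST]
Segment 4: SEQ = 88054, len = 291 B, covers [88054, 88344]
In-order data received: bytes [86139, 87353] (segments 1..2).
Segment 3 missing -> gap begins at byte 87354; later segments buffered out of order.
Cumulative ACK = next expected in-order byte = 86139 + 629 + 586 = 87354

87354


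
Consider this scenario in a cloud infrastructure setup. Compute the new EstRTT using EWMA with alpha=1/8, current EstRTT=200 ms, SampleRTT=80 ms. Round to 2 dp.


Given: EstRTT = 200 ms, SampleRTT = 80 ms, alpha = 1/8
New EstRTT = (1 - alpha) * EstRTT + alpha * SampleRTT
(7/8) * 200 = 175
(1/8) * 80 = 10
New EstRTT = 175 + 10 = 185 ms -> 185.00 ms (2 dp)

185.00


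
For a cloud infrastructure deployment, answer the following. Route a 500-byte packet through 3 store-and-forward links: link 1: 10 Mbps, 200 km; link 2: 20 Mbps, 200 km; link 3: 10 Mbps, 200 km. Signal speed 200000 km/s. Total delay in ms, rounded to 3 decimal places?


Packet = 500 bytes = 4000 bits. Store-and-forward: sum (t_trans + t_prop) per link.
Link 1: t_trans = 4000/(10*10^6) s = 0.4000 ms; t_prop = 200/200000 s = 1.0000 ms; subtotal = 1.4000 ms
Link 2: t_trans = 4000/(20*10^6) s = 0.2000 ms; t_prop = 200/200000 s = 1.0000 ms; subtotal = 1.2000 ms
Link 3: t_trans = 4000/(10*10^6) s = 0.4000 ms; t_prop = 200/200000 s = 1.0000 ms; subtotal = 1.4000 ms
End-to-end = 1.4000 + 1.2000 + 1.4000 = 4.0000 ms -> 4.000 ms (3 dp)

4.000


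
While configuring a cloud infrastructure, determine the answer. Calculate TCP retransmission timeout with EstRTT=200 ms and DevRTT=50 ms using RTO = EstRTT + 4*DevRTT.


Given: EstRTT = 200 ms, DevRTT = 50 ms
Timeout = EstRTT + 4 * DevRTT
4 * DevRTT = 4 * 50 = 200
Timeout = 200 + 200 = 400 ms

400


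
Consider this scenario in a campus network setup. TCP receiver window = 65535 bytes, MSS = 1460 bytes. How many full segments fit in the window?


Given: RWND = 65535 bytes, MSS = 1460 bytes
Full segments = floor(RWND / MSS)
Full segments = floor(65535 / 1460)
Full segments = floor(44.887) = 44

44


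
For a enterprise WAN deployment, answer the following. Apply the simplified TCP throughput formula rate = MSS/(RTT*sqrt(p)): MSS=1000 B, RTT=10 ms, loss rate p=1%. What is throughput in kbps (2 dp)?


Given: MSS = 1000 bytes, RTT = 10 ms, loss = 1%
RTT in seconds = 10 / 1000 = 0.01
Loss rate = 1% = 0.01
sqrt(loss) = sqrt(0.01) = 0.1
Throughput (bytes/s) = 1000 / (0.01 * 0.1) = 1000000.0000
Throughput (kbps) = 1000000.0000 * 8 / 1000 = 8000.000000 -> 8000.00 kbps (2 dp)

8000.00


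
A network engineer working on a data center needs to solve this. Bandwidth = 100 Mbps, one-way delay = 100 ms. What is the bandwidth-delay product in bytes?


Given: bandwidth = 100 Mbps, delay = 100 ms
BDP in bits = 100 * 10^6 * 100 / 1000
BDP in bits = 10000000
BDP in bytes = 10000000 / 8 = 1250000

1250000


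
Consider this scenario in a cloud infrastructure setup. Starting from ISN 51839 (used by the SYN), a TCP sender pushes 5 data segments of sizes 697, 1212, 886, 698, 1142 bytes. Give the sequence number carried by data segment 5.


The SYN occupies sequence number ISN = 51839, so the first data byte is ISN + 1 = 51840.
SEQ of data segment i = (ISN + 1) + sum of payload sizes of segments 1..i-1.
Segment 1: SEQ = 51840, payload = 697 bytes
Segment 2: SEQ = 52537, payload = 1212 bytes
Segment 3: SEQ = 53749, payload = 886 bytes
Segment 4: SEQ = 54635, payload = 698 bytes
Segment 5: SEQ = 55333, payload = 1142 bytes
SEQ of segment 5 = 51840 + 697 + 1212 + 886 + 698 = 55333

55333


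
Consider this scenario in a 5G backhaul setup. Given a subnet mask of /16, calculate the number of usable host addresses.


Given: subnet mask /16
Host bits = 32 - 16 = 16
Total addresses = 2^16 = 65536
Usable hosts = 65536 - 2 (network + broadcast) = 65534

65534


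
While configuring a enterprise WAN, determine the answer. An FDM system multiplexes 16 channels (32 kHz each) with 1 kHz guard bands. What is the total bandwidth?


Given: 16 channels, 32 kHz each, guard = 1 kHz
Channel bandwidth = 16 * 32 = 512 kHz
Guard bands = 15 gaps * 1 kHz = 15 kHz
Total = 512 + 15 = 527 kHz

527


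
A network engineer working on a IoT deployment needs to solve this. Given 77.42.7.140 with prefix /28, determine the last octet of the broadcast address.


Given: IP = 77.42.7.140, prefix = /28
Host bits = 32 - 28 = 4
Network last octet = 140 AND mask = 128
Host part size = 2^4 - 1 = 15
Broadcast last octet = 128 OR 15 = 143

143


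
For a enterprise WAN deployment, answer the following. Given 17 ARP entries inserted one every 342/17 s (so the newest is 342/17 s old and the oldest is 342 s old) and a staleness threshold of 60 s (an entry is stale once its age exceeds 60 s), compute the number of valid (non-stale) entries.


Ages are k * 342/17 s for k = 1..17 (spacing = 20.1176 s).
Entry k is valid iff k * 342/17 <= 60 iff k <= 17 * 60 / 342 = 2.9825
n_valid = floor(2.9825) = 2
(n_stale = 17 - 2 = 15)

2


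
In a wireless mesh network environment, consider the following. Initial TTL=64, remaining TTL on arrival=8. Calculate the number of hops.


Given: initial TTL = 64, received TTL = 8
Hops = initial TTL - received TTL
Hops = 64 - 8 = 56

56


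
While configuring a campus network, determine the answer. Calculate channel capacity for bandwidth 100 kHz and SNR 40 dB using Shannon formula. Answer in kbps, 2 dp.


Given: B = 100 kHz, SNR = 40 dB
SNR linear = 10^(40/10) = 10000
1 + SNR = 10001
log2(10001) = 13.2878566418
C = 100 * 1000 * 13.2878566418 = 1328785.6642 bps
C = 1328.785664 kbps -> 1328.79 kbps (2 dp)

1328.79


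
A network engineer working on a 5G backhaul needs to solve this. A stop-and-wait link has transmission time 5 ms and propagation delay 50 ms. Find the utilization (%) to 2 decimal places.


Given: Ttrans = 5 ms, Tprop = 50 ms
RTT = 2 * Tprop = 2 * 50 = 100 ms
U = Ttrans / (Ttrans + RTT)
U = 5 / (5 + 100)
U = 5 / 105 = 0.047619
U% = 4.76%

4.76


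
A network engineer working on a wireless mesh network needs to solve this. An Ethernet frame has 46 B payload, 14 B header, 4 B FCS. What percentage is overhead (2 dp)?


Given: payload = 46 B, header = 14 B, trailer = 4 B
Overhead bytes = header + trailer = 14 + 4 = 18
Total frame = payload + overhead = 46 + 18 = 64
Overhead % = 18 / 64 * 100 = 28.1250% -> 28.13% (2 dp)

28.13


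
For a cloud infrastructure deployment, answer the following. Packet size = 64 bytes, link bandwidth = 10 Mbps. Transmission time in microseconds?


Given: packet = 64 bytes, bandwidth = 10 Mbps
Packet in bits = 64 * 8 = 512 bits
Bandwidth = 10 * 10^6 = 10000000 bps
Time = 512 / 10000000 seconds
Time in us = 512 * 10^6 / 10000000 = 51.2

51.2


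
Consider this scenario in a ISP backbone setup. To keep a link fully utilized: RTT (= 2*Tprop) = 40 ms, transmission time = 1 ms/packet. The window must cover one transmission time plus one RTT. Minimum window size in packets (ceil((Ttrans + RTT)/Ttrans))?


Given: Ttrans = 1 ms, RTT = 40 ms (= 2 * Tprop, Tprop = 20 ms)
Time until first ACK returns = Ttrans + RTT = 1 + 40 = 41 ms
Need W * Ttrans >= Ttrans + RTT  ->  W >= (Ttrans + RTT) / Ttrans
(Ttrans + RTT) / Ttrans = 41 / 1 = 41
W_min = ceil(41) = 41

41


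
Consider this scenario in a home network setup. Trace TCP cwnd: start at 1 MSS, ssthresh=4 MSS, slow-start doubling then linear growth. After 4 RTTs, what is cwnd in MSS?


RTT 0: cwnd = 1 MSS (initial)
RTT 1: cwnd = 2 MSS (slow start, doubled)
RTT 2: cwnd = 4 MSS (slow start, doubled)
RTT 3: cwnd = 5 MSS (congestion avoidance, +1)
RTT 4: cwnd = 6 MSS (congestion avoidance, +1)

6


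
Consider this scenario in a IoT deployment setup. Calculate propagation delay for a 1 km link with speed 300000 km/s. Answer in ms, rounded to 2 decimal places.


Given: distance = 1 km, speed = 300000 km/s
Delay = distance / speed = 1 / 300000 seconds
Delay in ms = 1 * 1000 / 300000
Delay = 0.0033 ms
Rounded to 2 dp = 0.00 ms

0.00


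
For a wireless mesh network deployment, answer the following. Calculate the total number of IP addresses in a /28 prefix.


Given: CIDR prefix /28
Host bits = 32 - 28 = 4
Total addresses = 2^4 = 16

16


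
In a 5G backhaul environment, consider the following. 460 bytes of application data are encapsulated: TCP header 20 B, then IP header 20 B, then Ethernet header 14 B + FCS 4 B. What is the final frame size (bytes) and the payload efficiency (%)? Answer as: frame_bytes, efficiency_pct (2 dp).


TCP segment = 460 + 20 = 480 B
IP packet = 480 + 20 = 500 B
Ethernet frame = 500 + 14 + 4 = 518 B
Efficiency = app / frame = 460 / 518 = 0.888031 = 88.8031% -> 88.80% (2 dp)

518, 88.80


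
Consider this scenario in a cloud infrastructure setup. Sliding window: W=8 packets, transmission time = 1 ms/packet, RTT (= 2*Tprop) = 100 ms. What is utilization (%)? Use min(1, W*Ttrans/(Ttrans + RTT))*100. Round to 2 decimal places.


Given: W = 8, Ttrans = 1 ms, RTT = 100 ms (= 2 * Tprop, Tprop = 50 ms)
Cycle time = Ttrans + RTT = 1 + 100 = 101 ms (first packet sent until its ACK returns)
W * Ttrans = 8 * 1 = 8 ms of sending per cycle
W * Ttrans / (Ttrans + RTT) = 8 / 101 = 0.079208
U = min(1, 0.079208) = 0.079208
U% = 7.92%

7.92


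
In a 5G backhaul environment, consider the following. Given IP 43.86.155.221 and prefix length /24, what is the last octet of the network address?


Given: IP = 43.86.155.221, prefix = /24
Subnet mask = 255.255.255.0
Last octet of IP: 221
Last octet of mask: 0
Network last octet = 221 AND 0 = 0

0


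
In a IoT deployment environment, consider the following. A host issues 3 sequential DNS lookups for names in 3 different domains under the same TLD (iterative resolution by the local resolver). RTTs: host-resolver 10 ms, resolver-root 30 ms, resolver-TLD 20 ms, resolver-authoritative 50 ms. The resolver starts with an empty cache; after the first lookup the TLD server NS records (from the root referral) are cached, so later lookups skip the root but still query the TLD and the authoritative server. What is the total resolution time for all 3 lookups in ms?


Lookup 1 (cold cache): local + root + TLD + auth = 10 + 30 + 20 + 50 = 110 ms
Lookups 2..3 (TLD NS cached -> skip root; new domain -> still ask TLD and auth): local + TLD + auth = 10 + 20 + 50 = 80 ms each
Remaining 2 lookups: 2 * 80 = 160 ms
Total = 110 + 160 = 270 ms

270


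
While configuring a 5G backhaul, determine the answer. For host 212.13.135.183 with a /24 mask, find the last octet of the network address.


Given: IP = 212.13.135.183, prefix = /24
Subnet mask = 255.255.255.0
Last octet of IP: 183
Last octet of mask: 0
Network last octet = 183 AND 0 = 0

0


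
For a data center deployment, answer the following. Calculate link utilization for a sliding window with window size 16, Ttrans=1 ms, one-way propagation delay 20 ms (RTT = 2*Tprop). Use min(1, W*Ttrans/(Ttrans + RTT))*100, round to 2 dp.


Given: W = 16, Ttrans = 1 ms, RTT = 40 ms (= 2 * Tprop, Tprop = 20 ms)
Cycle time = Ttrans + RTT = 1 + 40 = 41 ms (first packet sent until its ACK returns)
W * Ttrans = 16 * 1 = 16 ms of sending per cycle
W * Ttrans / (Ttrans + RTT) = 16 / 41 = 0.390244
U = min(1, 0.390244) = 0.390244
U% = 39.02%

39.02


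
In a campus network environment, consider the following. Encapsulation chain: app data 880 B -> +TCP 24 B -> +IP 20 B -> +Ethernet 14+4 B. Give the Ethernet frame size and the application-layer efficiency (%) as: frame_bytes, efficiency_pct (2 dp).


TCP segment = 880 + 24 = 904 B
IP packet = 904 + 20 = 924 B
Ethernet frame = 924 + 14 + 4 = 942 B
Efficiency = app / frame = 880 / 942 = 0.934183 = 93.4183% -> 93.42% (2 dp)

942, 93.42


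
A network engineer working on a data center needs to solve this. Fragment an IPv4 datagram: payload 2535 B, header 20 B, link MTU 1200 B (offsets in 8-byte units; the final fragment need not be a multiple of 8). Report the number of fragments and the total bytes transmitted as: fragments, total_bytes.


Max data per non-final fragment = floor((MTU - header)/8)*8 = floor((1200 - 20)/8)*8 = floor(1180/8)*8 = 1176 B
Final fragment needs no 8-byte alignment: it can carry up to MTU - header = 1180 B
Non-final fragments needed = ceil((payload - 1180) / 1176) = ceil(1355/1176) = ceil(1.1522) = 2
Number of fragments = 2 + 1 = 3
Fragment sizes (data): 2 * 1176 B + 183 B (last, 183 <= 1180 OK)
Total bytes sent = payload + n_frags * header = 2535 + 3*20 = 2535 + 60 = 2595 B

3, 2595


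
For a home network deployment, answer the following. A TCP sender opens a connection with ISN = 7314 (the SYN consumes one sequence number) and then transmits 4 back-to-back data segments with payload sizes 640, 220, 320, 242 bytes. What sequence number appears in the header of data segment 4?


The SYN occupies sequence number ISN = 7314, so the first data byte is ISN + 1 = 7315.
SEQ of data segment i = (ISN + 1) + sum of payload sizes of segments 1..i-1.
Segment 1: SEQ = 7315, payload = 640 bytes
Segment 2: SEQ = 7955, payload = 220 bytes
Segment 3: SEQ = 8175, payload = 320 bytes
Segment 4: SEQ = 8495, payload = 242 bytes
SEQ of segment 4 = 7315 + 640 + 220 + 320 = 8495

8495


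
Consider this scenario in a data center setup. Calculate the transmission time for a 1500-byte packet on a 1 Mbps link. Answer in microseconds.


Given: packet = 1500 bytes, bandwidth = 1 Mbps
Packet in bits = 1500 * 8 = 12000 bits
Bandwidth = 1 * 10^6 = 1000000 bps
Time = 12000 / 1000000 seconds
Time in us = 12000 * 10^6 / 1000000 = 12000

12000


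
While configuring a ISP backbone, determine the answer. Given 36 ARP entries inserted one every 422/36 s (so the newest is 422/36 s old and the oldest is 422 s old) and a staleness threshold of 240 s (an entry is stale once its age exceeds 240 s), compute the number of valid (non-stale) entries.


Ages are k * 422/36 s for k = 1..36 (spacing = 11.7222 s).
Entry k is valid iff k * 422/36 <= 240 iff k <= 36 * 240 / 422 = 20.4739
n_valid = floor(20.4739) = 20
(n_stale = 36 - 20 = 16)

20


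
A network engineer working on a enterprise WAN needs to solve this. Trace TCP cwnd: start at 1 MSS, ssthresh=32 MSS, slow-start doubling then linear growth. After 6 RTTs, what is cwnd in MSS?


RTT 0: cwnd = 1 MSS (initial)
RTT 1: cwnd = 2 MSS (slow start, doubled)
RTT 2: cwnd = 4 MSS (slow start, doubled)
RTT 3: cwnd = 8 MSS (slow start, doubled)
RTT 4: cwnd = 16 MSS (slow start, doubled)
RTT 5: cwnd = 32 MSS (slow start, doubled)
RTT 6: cwnd = 33 MSS (congestion avoidance, +1)

33


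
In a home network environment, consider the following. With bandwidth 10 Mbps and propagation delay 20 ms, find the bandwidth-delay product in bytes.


Given: bandwidth = 10 Mbps, delay = 20 ms
BDP in bits = 10 * 10^6 * 20 / 1000
BDP in bits = 200000
BDP in bytes = 200000 / 8 = 25000

25000


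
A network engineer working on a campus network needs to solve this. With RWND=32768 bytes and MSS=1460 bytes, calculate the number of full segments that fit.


Given: RWND = 32768 bytes, MSS = 1460 bytes
Full segments = floor(RWND / MSS)
Full segments = floor(32768 / 1460)
Full segments = floor(22.4438) = 22

22


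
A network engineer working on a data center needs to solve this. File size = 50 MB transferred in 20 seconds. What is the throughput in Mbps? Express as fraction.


Given: file = 50 MB, time = 20 s
File in Mb = 50 * 8 = 400 Mb
Throughput = 400 / 20 Mbps
Throughput = 20 Mbps

20


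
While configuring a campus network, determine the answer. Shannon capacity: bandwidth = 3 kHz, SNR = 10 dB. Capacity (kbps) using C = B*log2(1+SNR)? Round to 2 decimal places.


Given: B = 3 kHz, SNR = 10 dB
SNR linear = 10^(10/10) = 10
1 + SNR = 11
log2(11) = 3.4594316186
C = 3 * 1000 * 3.4594316186 = 10378.2949 bps
C = 10.378295 kbps -> 10.38 kbps (2 dp)

10.38


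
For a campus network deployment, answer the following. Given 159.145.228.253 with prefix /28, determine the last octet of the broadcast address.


Given: IP = 159.145.228.253, prefix = /28
Host bits = 32 - 28 = 4
Network last octet = 253 AND mask = 240
Host part size = 2^4 - 1 = 15
Broadcast last octet = 240 OR 15 = 255

255


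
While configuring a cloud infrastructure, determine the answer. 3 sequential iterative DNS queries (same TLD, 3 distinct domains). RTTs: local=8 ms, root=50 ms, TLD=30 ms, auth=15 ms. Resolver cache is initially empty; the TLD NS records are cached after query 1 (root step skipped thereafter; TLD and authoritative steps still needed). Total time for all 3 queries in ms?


Lookup 1 (cold cache): local + root + TLD + auth = 8 + 50 + 30 + 15 = 103 ms
Lookups 2..3 (TLD NS cached -> skip root; new domain -> still ask TLD and auth): local + TLD + auth = 8 + 30 + 15 = 53 ms each
Remaining 2 lookups: 2 * 53 = 106 ms
Total = 103 + 106 = 209 ms

209


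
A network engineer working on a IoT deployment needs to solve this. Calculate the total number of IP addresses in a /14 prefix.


Given: CIDR prefix /14
Host bits = 32 - 14 = 18
Total addresses = 2^18 = 262144

262144


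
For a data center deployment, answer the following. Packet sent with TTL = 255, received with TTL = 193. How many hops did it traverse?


Given: initial TTL = 255, received TTL = 193
Hops = initial TTL - received TTL
Hops = 255 - 193 = 62

62


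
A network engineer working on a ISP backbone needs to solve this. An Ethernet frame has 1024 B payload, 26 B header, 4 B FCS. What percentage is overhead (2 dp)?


Given: payload = 1024 B, header = 26 B, trailer = 4 B
Overhead bytes = header + trailer = 26 + 4 = 30
Total frame = payload + overhead = 1024 + 30 = 1054
Overhead % = 30 / 1054 * 100 = 2.8463% -> 2.85% (2 dp)

2.85


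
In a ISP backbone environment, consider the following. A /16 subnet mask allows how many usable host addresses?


Given: subnet mask /16
Host bits = 32 - 16 = 16
Total addresses = 2^16 = 65536
Usable hosts = 65536 - 2 (network + broadcast) = 65534

65534


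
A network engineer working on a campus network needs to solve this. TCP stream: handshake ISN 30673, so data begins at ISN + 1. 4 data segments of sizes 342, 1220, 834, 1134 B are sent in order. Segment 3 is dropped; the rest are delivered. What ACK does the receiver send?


SYN uses sequence number 30673; first data byte = ISN + 1 = 30674.
Segment 1: SEQ = 30674, len = 342 B, covers [30674, 31015]
Segment 2: SEQ = 31016, len = 1220 B, covers [31016, 32235]
Segment 3: SEQ = 32236, len = 834 B, covers [32236, 33069] [LOST]
Segment 4: SEQ = 33070, len = 1134 B, covers [33070, 34203]
In-order data received: bytes [30674, 32235] (segments 1..2).
Segment 3 missing -> gap begins at byte 32236; later segments buffered out of order.
Cumulative ACK = next expected in-order byte = 30674 + 342 + 1220 = 32236

32236


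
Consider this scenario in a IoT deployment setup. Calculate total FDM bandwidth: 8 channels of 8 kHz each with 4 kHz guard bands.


Given: 8 channels, 8 kHz each, guard = 4 kHz
Channel bandwidth = 8 * 8 = 64 kHz
Guard bands = 7 gaps * 4 kHz = 28 kHz
Total = 64 + 28 = 92 kHz

92


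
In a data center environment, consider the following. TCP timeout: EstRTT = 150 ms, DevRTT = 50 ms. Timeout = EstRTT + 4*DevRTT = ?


Given: EstRTT = 150 ms, DevRTT = 50 ms
Timeout = EstRTT + 4 * DevRTT
4 * DevRTT = 4 * 50 = 200
Timeout = 150 + 200 = 350 ms

350


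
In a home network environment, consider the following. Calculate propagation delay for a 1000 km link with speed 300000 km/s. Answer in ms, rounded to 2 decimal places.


Given: distance = 1000 km, speed = 300000 km/s
Delay = distance / speed = 1000 / 300000 seconds
Delay in ms = 1000 * 1000 / 300000
Delay = 3.3333 ms
Rounded to 2 dp = 3.33 ms

3.33


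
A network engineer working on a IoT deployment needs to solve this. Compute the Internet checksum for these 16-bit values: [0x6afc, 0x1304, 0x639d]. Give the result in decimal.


Given words: [0x6afc, 0x1304, 0x639d]
Step 1: Sum all words
Raw sum = 27388 + 4868 + 25501 = 57757
One's complement = ~57757 & 0xFFFF = 7778

7778


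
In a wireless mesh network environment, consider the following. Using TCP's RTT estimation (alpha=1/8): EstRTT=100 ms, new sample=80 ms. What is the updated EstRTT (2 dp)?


Given: EstRTT = 100 ms, SampleRTT = 80 ms, alpha = 1/8
New EstRTT = (1 - alpha) * EstRTT + alpha * SampleRTT
(7/8) * 100 = 87.5
(1/8) * 80 = 10
New EstRTT = 87.5 + 10 = 97.5 ms -> 97.50 ms (2 dp)

97.50


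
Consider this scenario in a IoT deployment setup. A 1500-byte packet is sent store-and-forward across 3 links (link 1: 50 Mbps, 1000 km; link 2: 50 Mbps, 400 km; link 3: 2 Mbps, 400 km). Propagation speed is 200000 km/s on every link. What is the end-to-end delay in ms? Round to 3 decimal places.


Packet = 1500 bytes = 12000 bits. Store-and-forward: sum (t_trans + t_prop) per link.
Link 1: t_trans = 12000/(50*10^6) s = 0.2400 ms; t_prop = 1000/200000 s = 5.0000 ms; subtotal = 5.2400 ms
Link 2: t_trans = 12000/(50*10^6) s = 0.2400 ms; t_prop = 400/200000 s = 2.0000 ms; subtotal = 2.2400 ms
Link 3: t_trans = 12000/(2*10^6) s = 6.0000 ms; t_prop = 400/200000 s = 2.0000 ms; subtotal = 8.0000 ms
End-to-end = 5.2400 + 2.2400 + 8.0000 = 15.4800 ms -> 15.480 ms (3 dp)

15.480


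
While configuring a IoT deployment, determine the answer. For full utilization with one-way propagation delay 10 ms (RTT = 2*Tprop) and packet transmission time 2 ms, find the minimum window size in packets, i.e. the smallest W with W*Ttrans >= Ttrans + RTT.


Given: Ttrans = 2 ms, RTT = 20 ms (= 2 * Tprop, Tprop = 10 ms)
Time until first ACK returns = Ttrans + RTT = 2 + 20 = 22 ms
Need W * Ttrans >= Ttrans + RTT  ->  W >= (Ttrans + RTT) / Ttrans
(Ttrans + RTT) / Ttrans = 22 / 2 = 11
W_min = ceil(11) = 11

11


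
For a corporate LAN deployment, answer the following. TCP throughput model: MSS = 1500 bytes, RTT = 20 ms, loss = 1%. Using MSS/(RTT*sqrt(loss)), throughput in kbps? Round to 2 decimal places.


Given: MSS = 1500 bytes, RTT = 20 ms, loss = 1%
RTT in seconds = 20 / 1000 = 0.02
Loss rate = 1% = 0.01
sqrt(loss) = sqrt(0.01) = 0.1
Throughput (bytes/s) = 1500 / (0.02 * 0.1) = 750000.0000
Throughput (kbps) = 750000.0000 * 8 / 1000 = 6000.000000 -> 6000.00 kbps (2 dp)

6000.00


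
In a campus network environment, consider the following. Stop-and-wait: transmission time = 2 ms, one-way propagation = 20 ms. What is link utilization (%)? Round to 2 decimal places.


Given: Ttrans = 2 ms, Tprop = 20 ms
RTT = 2 * Tprop = 2 * 20 = 40 ms
U = Ttrans / (Ttrans + RTT)
U = 2 / (2 + 40)
U = 2 / 42 = 0.047619
U% = 4.76%

4.76


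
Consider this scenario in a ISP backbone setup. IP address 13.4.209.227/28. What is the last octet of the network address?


Given: IP = 13.4.209.227, prefix = /28
Subnet mask = 255.255.255.240
Last octet of IP: 227
Last octet of mask: 240
Network last octet = 227 AND 240 = 224

224


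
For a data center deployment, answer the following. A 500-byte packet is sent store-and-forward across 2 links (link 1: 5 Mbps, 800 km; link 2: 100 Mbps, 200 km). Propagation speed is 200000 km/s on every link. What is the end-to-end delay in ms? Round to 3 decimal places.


Packet = 500 bytes = 4000 bits. Store-and-forward: sum (t_trans + t_prop) per link.
Link 1: t_trans = 4000/(5*10^6) s = 0.8000 ms; t_prop = 800/200000 s = 4.0000 ms; subtotal = 4.8000 ms
Link 2: t_trans = 4000/(100*10^6) s = 0.0400 ms; t_prop = 200/200000 s = 1.0000 ms; subtotal = 1.0400 ms
End-to-end = 4.8000 + 1.0400 = 5.8400 ms -> 5.840 ms (3 dp)

5.840


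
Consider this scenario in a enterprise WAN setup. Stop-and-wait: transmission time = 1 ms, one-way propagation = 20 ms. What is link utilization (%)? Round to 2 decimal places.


Given: Ttrans = 1 ms, Tprop = 20 ms
RTT = 2 * Tprop = 2 * 20 = 40 ms
U = Ttrans / (Ttrans + RTT)
U = 1 / (1 + 40)
U = 1 / 41 = 0.02439
U% = 2.44%

2.44


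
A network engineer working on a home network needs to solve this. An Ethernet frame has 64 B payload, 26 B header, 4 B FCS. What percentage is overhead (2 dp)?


Given: payload = 64 B, header = 26 B, trailer = 4 B
Overhead bytes = header + trailer = 26 + 4 = 30
Total frame = payload + overhead = 64 + 30 = 94
Overhead % = 30 / 94 * 100 = 31.9149% -> 31.91% (2 dp)

31.91


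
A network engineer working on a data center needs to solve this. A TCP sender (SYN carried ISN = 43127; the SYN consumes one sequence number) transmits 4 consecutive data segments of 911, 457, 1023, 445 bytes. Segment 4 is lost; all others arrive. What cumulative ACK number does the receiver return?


SYN uses sequence number 43127; first data byte = ISN + 1 = 43128.
Segment 1: SEQ = 43128, len = 911 B, covers [43128, 44038]
Segment 2: SEQ = 44039, len = 457 B, covers [44039, 44495]
Segment 3: SEQ = 44496, len = 1023 B, covers [44496, 45518]
Segment 4: SEQ = 45519, len = 445 B, covers [45519, 45963] [LOST]
In-order data received: bytes [43128, 45518] (segments 1..3).
Segment 4 missing -> gap begins at byte 45519.
Cumulative ACK = next expected in-order byte = 43128 + 911 + 457 + 1023 = 45519

45519


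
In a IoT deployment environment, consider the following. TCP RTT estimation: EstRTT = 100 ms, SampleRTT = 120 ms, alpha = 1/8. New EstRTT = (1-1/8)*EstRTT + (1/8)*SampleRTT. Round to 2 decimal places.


Given: EstRTT = 100 ms, SampleRTT = 120 ms, alpha = 1/8
New EstRTT = (1 - alpha) * EstRTT + alpha * SampleRTT
(7/8) * 100 = 87.5
(1/8) * 120 = 15
New EstRTT = 87.5 + 15 = 102.5 ms -> 102.50 ms (2 dp)

102.50


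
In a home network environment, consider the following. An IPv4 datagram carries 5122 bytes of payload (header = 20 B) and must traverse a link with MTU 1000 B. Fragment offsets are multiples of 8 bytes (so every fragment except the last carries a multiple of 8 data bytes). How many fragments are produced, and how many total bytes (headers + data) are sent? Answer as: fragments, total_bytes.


Max data per non-final fragment = floor((MTU - header)/8)*8 = floor((1000 - 20)/8)*8 = floor(980/8)*8 = 976 B
Final fragment needs no 8-byte alignment: it can carry up to MTU - header = 980 B
Non-final fragments needed = ceil((payload - 980) / 976) = ceil(4142/976) = ceil(4.2439) = 5
Number of fragments = 5 + 1 = 6
Fragment sizes (data): 5 * 976 B + 242 B (last, 242 <= 980 OK)
Total bytes sent = payload + n_frags * header = 5122 + 6*20 = 5122 + 120 = 5242 B

6, 5242
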